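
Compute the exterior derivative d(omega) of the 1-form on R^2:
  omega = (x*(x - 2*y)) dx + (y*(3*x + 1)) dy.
d(omega) = (2*x + 3*y) dx ∧ dy

For a 1-form omega = sum_i f_i dx_i, the exterior derivative is
  d(omega) = sum_{i < j} (∂f_j/∂x_i - ∂f_i/∂x_j) dx_i ∧ dx_j.
  coefficient of dx ∧ dy: ∂f_2/∂x - ∂f_1/∂y = ∂(y*(3*x + 1))/∂x - ∂(x*(x - 2*y))/∂y = 2*x + 3*y
Assembling: d(omega) = (2*x + 3*y) dx ∧ dy.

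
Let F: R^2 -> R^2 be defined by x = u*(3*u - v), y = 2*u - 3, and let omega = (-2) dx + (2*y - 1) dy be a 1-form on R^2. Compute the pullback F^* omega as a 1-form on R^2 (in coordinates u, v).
F^* omega = (-4*u + 2*v - 14) du + (2*u) dv

Using F^*(f dg) = (f ∘ F) d(g ∘ F), substitute each coordinate x_i by F_i(u, v) in f_i, and replace dx_i by d F_i = (∂F_i/∂u) du + (∂F_i/∂v) dv.
  For the x component: f_1(F) = -2; d F_1 = (6*u - v) du + (-u) dv
  For the y component: f_2(F) = 4*u - 7; d F_2 = (2) du + (0) dv
Combining and collecting du, dv coefficients:
  coeff of du: -4*u + 2*v - 14
  coeff of dv: 2*u
F^* omega = (-4*u + 2*v - 14) du + (2*u) dv.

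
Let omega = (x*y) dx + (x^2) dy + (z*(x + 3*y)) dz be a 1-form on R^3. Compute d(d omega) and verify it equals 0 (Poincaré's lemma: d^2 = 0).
d(d omega) = 0

Step 1: d omega = sum_{i<j} (∂f_j/∂x_i - ∂f_i/∂x_j) dx_i ∧ dx_j:
  coeff of dx ∧ dy: x
  coeff of dx ∧ dz: z
  coeff of dy ∧ dz: 3*z
Step 2: Apply d again to each 2-form coefficient. The only possible 3-form in R^3 is dx ∧ dy ∧ dz, with coefficient
  ∂(coeff of dy∧dz)/∂x - ∂(coeff of dx∧dz)/∂y + ∂(coeff of dx∧dy)/∂z
  = ∂/∂x (3*z) - ∂/∂y (z) + ∂/∂z (x).
Each of these terms simplifies to sums of mixed partials that cancel in pairs. The result is 0 (by equality of mixed partials for smooth functions — Schwarz / Clairaut).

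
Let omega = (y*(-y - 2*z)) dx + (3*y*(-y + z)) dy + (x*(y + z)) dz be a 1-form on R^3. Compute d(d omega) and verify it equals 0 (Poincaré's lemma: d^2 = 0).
d(d omega) = 0

Step 1: d omega = sum_{i<j} (∂f_j/∂x_i - ∂f_i/∂x_j) dx_i ∧ dx_j:
  coeff of dx ∧ dy: 2*y + 2*z
  coeff of dx ∧ dz: 3*y + z
  coeff of dy ∧ dz: x - 3*y
Step 2: Apply d again to each 2-form coefficient. The only possible 3-form in R^3 is dx ∧ dy ∧ dz, with coefficient
  ∂(coeff of dy∧dz)/∂x - ∂(coeff of dx∧dz)/∂y + ∂(coeff of dx∧dy)/∂z
  = ∂/∂x (x - 3*y) - ∂/∂y (3*y + z) + ∂/∂z (2*y + 2*z).
Each of these terms simplifies to sums of mixed partials that cancel in pairs. The result is 0 (by equality of mixed partials for smooth functions — Schwarz / Clairaut).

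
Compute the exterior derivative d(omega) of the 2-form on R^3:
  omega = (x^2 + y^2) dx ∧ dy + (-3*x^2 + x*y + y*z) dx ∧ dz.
d(omega) = (-x - z) dx ∧ dy ∧ dz

For a 2-form omega = sum_{i<j} g_{ij} dx_i ∧ dx_j, the exterior derivative is
  d(omega) = sum_{i<j} d(g_{ij}) ∧ dx_i ∧ dx_j = sum_{i<j, k} (∂g_{ij}/∂x_k) dx_k ∧ dx_i ∧ dx_j.
Expand each term, using dx_k ∧ dx_i ∧ dx_j = sgn(permutation) dx_{(a)} ∧ dx_{(b)} ∧ dx_{(c)} with (a < b < c) sorted:
  d(-3*x^2 + x*y + y*z) includes (∂/∂y)(-3*x^2 + x*y + y*z) dy = (x + z) dy, which multiplied by dx ∧ dz gives (-x - z) dx ∧ dy ∧ dz
Collecting like 3-forms: d(omega) = (-x - z) dx ∧ dy ∧ dz.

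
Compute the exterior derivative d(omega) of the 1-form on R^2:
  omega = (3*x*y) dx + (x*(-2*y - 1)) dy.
d(omega) = (-3*x - 2*y - 1) dx ∧ dy

For a 1-form omega = sum_i f_i dx_i, the exterior derivative is
  d(omega) = sum_{i < j} (∂f_j/∂x_i - ∂f_i/∂x_j) dx_i ∧ dx_j.
  coefficient of dx ∧ dy: ∂f_2/∂x - ∂f_1/∂y = ∂(x*(-2*y - 1))/∂x - ∂(3*x*y)/∂y = -3*x - 2*y - 1
Assembling: d(omega) = (-3*x - 2*y - 1) dx ∧ dy.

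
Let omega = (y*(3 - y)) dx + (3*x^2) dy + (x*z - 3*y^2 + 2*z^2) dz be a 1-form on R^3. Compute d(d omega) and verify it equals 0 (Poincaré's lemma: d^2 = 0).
d(d omega) = 0

Step 1: d omega = sum_{i<j} (∂f_j/∂x_i - ∂f_i/∂x_j) dx_i ∧ dx_j:
  coeff of dx ∧ dy: 6*x + 2*y - 3
  coeff of dx ∧ dz: z
  coeff of dy ∧ dz: -6*y
Step 2: Apply d again to each 2-form coefficient. The only possible 3-form in R^3 is dx ∧ dy ∧ dz, with coefficient
  ∂(coeff of dy∧dz)/∂x - ∂(coeff of dx∧dz)/∂y + ∂(coeff of dx∧dy)/∂z
  = ∂/∂x (-6*y) - ∂/∂y (z) + ∂/∂z (6*x + 2*y - 3).
Each of these terms simplifies to sums of mixed partials that cancel in pairs. The result is 0 (by equality of mixed partials for smooth functions — Schwarz / Clairaut).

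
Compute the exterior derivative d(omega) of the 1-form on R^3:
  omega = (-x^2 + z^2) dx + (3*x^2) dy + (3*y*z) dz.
d(omega) = (6*x) dx ∧ dy + (-2*z) dx ∧ dz + (3*z) dy ∧ dz

For a 1-form omega = sum_i f_i dx_i, the exterior derivative is
  d(omega) = sum_{i < j} (∂f_j/∂x_i - ∂f_i/∂x_j) dx_i ∧ dx_j.
  coefficient of dx ∧ dy: ∂f_2/∂x - ∂f_1/∂y = ∂(3*x^2)/∂x - ∂(-x^2 + z^2)/∂y = 6*x
  coefficient of dx ∧ dz: ∂f_3/∂x - ∂f_1/∂z = ∂(3*y*z)/∂x - ∂(-x^2 + z^2)/∂z = -2*z
  coefficient of dy ∧ dz: ∂f_3/∂y - ∂f_2/∂z = ∂(3*y*z)/∂y - ∂(3*x^2)/∂z = 3*z
Assembling: d(omega) = (6*x) dx ∧ dy + (-2*z) dx ∧ dz + (3*z) dy ∧ dz.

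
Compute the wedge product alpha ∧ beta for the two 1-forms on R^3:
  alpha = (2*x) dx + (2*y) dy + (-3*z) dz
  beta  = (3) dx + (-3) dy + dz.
alpha ∧ beta = (-6*x - 6*y) dx ∧ dy + (2*x + 9*z) dx ∧ dz + (2*y - 9*z) dy ∧ dz

Distribute the wedge, using dx_i ∧ dx_j = -dx_j ∧ dx_i and dx_i ∧ dx_i = 0. For each pair (i, j) with i < j, the coefficient of dx_i ∧ dx_j in alpha ∧ beta is (alpha_i * beta_j - alpha_j * beta_i). Collecting: alpha ∧ beta = (-6*x - 6*y) dx ∧ dy + (2*x + 9*z) dx ∧ dz + (2*y - 9*z) dy ∧ dz.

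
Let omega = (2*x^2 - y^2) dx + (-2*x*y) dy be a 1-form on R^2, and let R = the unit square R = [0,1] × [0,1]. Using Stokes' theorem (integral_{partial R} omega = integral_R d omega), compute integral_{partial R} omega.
integral_(partial R) omega = 0

Stokes: integral_partial_R omega = integral_R d omega with d omega = (∂Q/∂x - ∂P/∂y) dx ∧ dy.
  ∂Q/∂x = -2*y
  ∂P/∂y = -2*y
  integrand = ∂Q/∂x - ∂P/∂y = 0.
Integrating over R: integral_0^1 integral_0^1 (0) dx dy = 0.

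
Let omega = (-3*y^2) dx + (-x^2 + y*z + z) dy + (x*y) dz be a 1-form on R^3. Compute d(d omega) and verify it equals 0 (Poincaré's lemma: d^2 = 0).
d(d omega) = 0

Step 1: d omega = sum_{i<j} (∂f_j/∂x_i - ∂f_i/∂x_j) dx_i ∧ dx_j:
  coeff of dx ∧ dy: -2*x + 6*y
  coeff of dx ∧ dz: y
  coeff of dy ∧ dz: x - y - 1
Step 2: Apply d again to each 2-form coefficient. The only possible 3-form in R^3 is dx ∧ dy ∧ dz, with coefficient
  ∂(coeff of dy∧dz)/∂x - ∂(coeff of dx∧dz)/∂y + ∂(coeff of dx∧dy)/∂z
  = ∂/∂x (x - y - 1) - ∂/∂y (y) + ∂/∂z (-2*x + 6*y).
Each of these terms simplifies to sums of mixed partials that cancel in pairs. The result is 0 (by equality of mixed partials for smooth functions — Schwarz / Clairaut).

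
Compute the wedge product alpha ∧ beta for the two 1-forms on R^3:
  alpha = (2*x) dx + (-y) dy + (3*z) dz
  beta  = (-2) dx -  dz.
alpha ∧ beta = (-2*x + 6*z) dx ∧ dz + (-2*y) dx ∧ dy + (y) dy ∧ dz

Distribute the wedge, using dx_i ∧ dx_j = -dx_j ∧ dx_i and dx_i ∧ dx_i = 0. For each pair (i, j) with i < j, the coefficient of dx_i ∧ dx_j in alpha ∧ beta is (alpha_i * beta_j - alpha_j * beta_i). Collecting: alpha ∧ beta = (-2*x + 6*z) dx ∧ dz + (-2*y) dx ∧ dy + (y) dy ∧ dz.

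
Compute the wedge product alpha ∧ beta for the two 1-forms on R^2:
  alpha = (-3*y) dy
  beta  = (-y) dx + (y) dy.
alpha ∧ beta = (-3*y^2) dx ∧ dy

Distribute the wedge, using dx_i ∧ dx_j = -dx_j ∧ dx_i and dx_i ∧ dx_i = 0. For each pair (i, j) with i < j, the coefficient of dx_i ∧ dx_j in alpha ∧ beta is (alpha_i * beta_j - alpha_j * beta_i). Collecting: alpha ∧ beta = (-3*y^2) dx ∧ dy.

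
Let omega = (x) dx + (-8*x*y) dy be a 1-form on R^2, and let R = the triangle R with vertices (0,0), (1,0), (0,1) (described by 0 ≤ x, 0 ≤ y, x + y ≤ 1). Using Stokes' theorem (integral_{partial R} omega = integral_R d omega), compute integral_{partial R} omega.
integral_(partial R) omega = -4/3

Stokes: integral_partial_R omega = integral_R d omega with d omega = (∂Q/∂x - ∂P/∂y) dx ∧ dy.
  ∂Q/∂x = -8*y
  ∂P/∂y = 0
  integrand = ∂Q/∂x - ∂P/∂y = -8*y.
Integrating over R: integral_0^1 integral_0^{1-x} (-8*y) dy dx = -4/3.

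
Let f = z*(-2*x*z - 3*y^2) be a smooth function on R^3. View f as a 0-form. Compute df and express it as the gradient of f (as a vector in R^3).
df = (-2*z^2) dx + (-6*y*z) dy + (-4*x*z - 3*y^2) dz; grad f = (-2*z^2, -6*y*z, -4*x*z - 3*y^2)

For a 0-form f, d f = (∂f/∂x) dx + (∂f/∂y) dy + (∂f/∂z) dz. The components of the vector representation are exactly the entries of grad f in Cartesian coordinates:
  ∂f/∂x = -2*z^2
  ∂f/∂y = -6*y*z
  ∂f/∂z = -4*x*z - 3*y^2.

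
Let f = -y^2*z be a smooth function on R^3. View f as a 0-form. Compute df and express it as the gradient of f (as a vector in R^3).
df = (0) dx + (-2*y*z) dy + (-y^2) dz; grad f = (0, -2*y*z, -y^2)

For a 0-form f, d f = (∂f/∂x) dx + (∂f/∂y) dy + (∂f/∂z) dz. The components of the vector representation are exactly the entries of grad f in Cartesian coordinates:
  ∂f/∂x = 0
  ∂f/∂y = -2*y*z
  ∂f/∂z = -y^2.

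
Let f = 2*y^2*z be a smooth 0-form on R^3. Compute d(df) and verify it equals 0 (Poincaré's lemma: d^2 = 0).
d(df) = 0

Step 1: df = sum_i (∂f/∂x_i) dx_i = (0) dx + (4*y*z) dy + (2*y^2) dz.
Step 2: Apply d again. Using the 1-form formula, the coefficient of dx ∧ dy in d(df) is ∂^2 f/∂x ∂y - ∂^2 f/∂y ∂x = (0) - (0) = 0 (equality of mixed partials for smooth f).
Similarly for dx ∧ dz and dy ∧ dz — all coefficients vanish. So d(df) = 0.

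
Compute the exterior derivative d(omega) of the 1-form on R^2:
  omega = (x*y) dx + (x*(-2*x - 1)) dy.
d(omega) = (-5*x - 1) dx ∧ dy

For a 1-form omega = sum_i f_i dx_i, the exterior derivative is
  d(omega) = sum_{i < j} (∂f_j/∂x_i - ∂f_i/∂x_j) dx_i ∧ dx_j.
  coefficient of dx ∧ dy: ∂f_2/∂x - ∂f_1/∂y = ∂(x*(-2*x - 1))/∂x - ∂(x*y)/∂y = -5*x - 1
Assembling: d(omega) = (-5*x - 1) dx ∧ dy.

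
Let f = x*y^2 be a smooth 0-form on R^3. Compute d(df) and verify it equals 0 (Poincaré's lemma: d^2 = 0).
d(df) = 0

Step 1: df = sum_i (∂f/∂x_i) dx_i = (y^2) dx + (2*x*y) dy + (0) dz.
Step 2: Apply d again. Using the 1-form formula, the coefficient of dx ∧ dy in d(df) is ∂^2 f/∂x ∂y - ∂^2 f/∂y ∂x = (2*y) - (2*y) = 0 (equality of mixed partials for smooth f).
Similarly for dx ∧ dz and dy ∧ dz — all coefficients vanish. So d(df) = 0.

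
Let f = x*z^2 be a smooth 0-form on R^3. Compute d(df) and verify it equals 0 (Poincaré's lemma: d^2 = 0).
d(df) = 0

Step 1: df = sum_i (∂f/∂x_i) dx_i = (z^2) dx + (0) dy + (2*x*z) dz.
Step 2: Apply d again. Using the 1-form formula, the coefficient of dx ∧ dy in d(df) is ∂^2 f/∂x ∂y - ∂^2 f/∂y ∂x = (0) - (0) = 0 (equality of mixed partials for smooth f).
Similarly for dx ∧ dz and dy ∧ dz — all coefficients vanish. So d(df) = 0.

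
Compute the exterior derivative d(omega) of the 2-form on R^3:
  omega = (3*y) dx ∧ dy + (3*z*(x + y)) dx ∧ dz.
d(omega) = (-3*z) dx ∧ dy ∧ dz

For a 2-form omega = sum_{i<j} g_{ij} dx_i ∧ dx_j, the exterior derivative is
  d(omega) = sum_{i<j} d(g_{ij}) ∧ dx_i ∧ dx_j = sum_{i<j, k} (∂g_{ij}/∂x_k) dx_k ∧ dx_i ∧ dx_j.
Expand each term, using dx_k ∧ dx_i ∧ dx_j = sgn(permutation) dx_{(a)} ∧ dx_{(b)} ∧ dx_{(c)} with (a < b < c) sorted:
  d(3*z*(x + y)) includes (∂/∂y)(3*z*(x + y)) dy = (3*z) dy, which multiplied by dx ∧ dz gives (-3*z) dx ∧ dy ∧ dz
Collecting like 3-forms: d(omega) = (-3*z) dx ∧ dy ∧ dz.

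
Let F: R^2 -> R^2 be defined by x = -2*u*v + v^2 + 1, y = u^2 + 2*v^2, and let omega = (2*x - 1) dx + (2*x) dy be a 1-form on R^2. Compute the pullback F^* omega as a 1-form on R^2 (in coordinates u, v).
F^* omega = (-8*u^2*v + 12*u*v^2 + 4*u - 4*v^3 - 2*v) du + (8*u^2*v - 28*u*v^2 - 2*u + 12*v^3 + 10*v) dv

Using F^*(f dg) = (f ∘ F) d(g ∘ F), substitute each coordinate x_i by F_i(u, v) in f_i, and replace dx_i by d F_i = (∂F_i/∂u) du + (∂F_i/∂v) dv.
  For the x component: f_1(F) = -4*u*v + 2*v^2 + 1; d F_1 = (-2*v) du + (-2*u + 2*v) dv
  For the y component: f_2(F) = -4*u*v + 2*v^2 + 2; d F_2 = (2*u) du + (4*v) dv
Combining and collecting du, dv coefficients:
  coeff of du: -8*u^2*v + 12*u*v^2 + 4*u - 4*v^3 - 2*v
  coeff of dv: 8*u^2*v - 28*u*v^2 - 2*u + 12*v^3 + 10*v
F^* omega = (-8*u^2*v + 12*u*v^2 + 4*u - 4*v^3 - 2*v) du + (8*u^2*v - 28*u*v^2 - 2*u + 12*v^3 + 10*v) dv.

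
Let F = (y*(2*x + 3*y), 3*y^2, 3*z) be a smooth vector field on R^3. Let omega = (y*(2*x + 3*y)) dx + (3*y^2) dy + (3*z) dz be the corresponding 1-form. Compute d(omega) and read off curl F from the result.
d(omega) = (0) dy ∧ dz + (0) dz ∧ dx + (-2*x - 6*y) dx ∧ dy; curl F = (0, 0, -2*x - 6*y)

d omega = sum_{i<j} (∂f_j/∂x_i - ∂f_i/∂x_j) dx_i ∧ dx_j. Under the identification (dy ∧ dz, dz ∧ dx, dx ∧ dy) ↔ (e_x, e_y, e_z), the coefficients are exactly the components of curl F. Compute:
  ∂R/∂y - ∂Q/∂z = (0) - (0) = 0
  ∂P/∂z - ∂R/∂x = (0) - (0) = 0
  ∂Q/∂x - ∂P/∂y = (0) - (2*x + 6*y) = -2*x - 6*y.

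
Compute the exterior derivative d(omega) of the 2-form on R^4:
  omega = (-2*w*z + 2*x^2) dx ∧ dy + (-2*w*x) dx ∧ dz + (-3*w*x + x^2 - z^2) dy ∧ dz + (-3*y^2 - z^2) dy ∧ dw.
d(omega) = (-5*w + 2*x) dx ∧ dy ∧ dz + (-2*z) dx ∧ dy ∧ dw + (-2*x) dx ∧ dz ∧ dw + (-3*x + 2*z) dy ∧ dz ∧ dw

For a 2-form omega = sum_{i<j} g_{ij} dx_i ∧ dx_j, the exterior derivative is
  d(omega) = sum_{i<j} d(g_{ij}) ∧ dx_i ∧ dx_j = sum_{i<j, k} (∂g_{ij}/∂x_k) dx_k ∧ dx_i ∧ dx_j.
Expand each term, using dx_k ∧ dx_i ∧ dx_j = sgn(permutation) dx_{(a)} ∧ dx_{(b)} ∧ dx_{(c)} with (a < b < c) sorted:
  d(-2*w*z + 2*x^2) includes (∂/∂z)(-2*w*z + 2*x^2) dz = (-2*w) dz, which multiplied by dx ∧ dy gives (-2*w) dx ∧ dy ∧ dz
  d(-2*w*z + 2*x^2) includes (∂/∂w)(-2*w*z + 2*x^2) dw = (-2*z) dw, which multiplied by dx ∧ dy gives (-2*z) dx ∧ dy ∧ dw
  d(-2*w*x) includes (∂/∂w)(-2*w*x) dw = (-2*x) dw, which multiplied by dx ∧ dz gives (-2*x) dx ∧ dz ∧ dw
  d(-3*w*x + x^2 - z^2) includes (∂/∂x)(-3*w*x + x^2 - z^2) dx = (-3*w + 2*x) dx, which multiplied by dy ∧ dz gives (-3*w + 2*x) dx ∧ dy ∧ dz
  d(-3*w*x + x^2 - z^2) includes (∂/∂w)(-3*w*x + x^2 - z^2) dw = (-3*x) dw, which multiplied by dy ∧ dz gives (-3*x) dy ∧ dz ∧ dw
  d(-3*y^2 - z^2) includes (∂/∂z)(-3*y^2 - z^2) dz = (-2*z) dz, which multiplied by dy ∧ dw gives (2*z) dy ∧ dz ∧ dw
Collecting like 3-forms: d(omega) = (-5*w + 2*x) dx ∧ dy ∧ dz + (-2*z) dx ∧ dy ∧ dw + (-2*x) dx ∧ dz ∧ dw + (-3*x + 2*z) dy ∧ dz ∧ dw.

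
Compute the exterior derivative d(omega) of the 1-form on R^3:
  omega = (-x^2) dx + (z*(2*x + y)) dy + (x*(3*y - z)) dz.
d(omega) = (2*z) dx ∧ dy + (3*y - z) dx ∧ dz + (x - y) dy ∧ dz

For a 1-form omega = sum_i f_i dx_i, the exterior derivative is
  d(omega) = sum_{i < j} (∂f_j/∂x_i - ∂f_i/∂x_j) dx_i ∧ dx_j.
  coefficient of dx ∧ dy: ∂f_2/∂x - ∂f_1/∂y = ∂(z*(2*x + y))/∂x - ∂(-x^2)/∂y = 2*z
  coefficient of dx ∧ dz: ∂f_3/∂x - ∂f_1/∂z = ∂(x*(3*y - z))/∂x - ∂(-x^2)/∂z = 3*y - z
  coefficient of dy ∧ dz: ∂f_3/∂y - ∂f_2/∂z = ∂(x*(3*y - z))/∂y - ∂(z*(2*x + y))/∂z = x - y
Assembling: d(omega) = (2*z) dx ∧ dy + (3*y - z) dx ∧ dz + (x - y) dy ∧ dz.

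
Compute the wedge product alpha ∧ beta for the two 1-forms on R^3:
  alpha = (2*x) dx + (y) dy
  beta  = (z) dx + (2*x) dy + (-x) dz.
alpha ∧ beta = (4*x^2 - y*z) dx ∧ dy + (-2*x^2) dx ∧ dz + (-x*y) dy ∧ dz

Distribute the wedge, using dx_i ∧ dx_j = -dx_j ∧ dx_i and dx_i ∧ dx_i = 0. For each pair (i, j) with i < j, the coefficient of dx_i ∧ dx_j in alpha ∧ beta is (alpha_i * beta_j - alpha_j * beta_i). Collecting: alpha ∧ beta = (4*x^2 - y*z) dx ∧ dy + (-2*x^2) dx ∧ dz + (-x*y) dy ∧ dz.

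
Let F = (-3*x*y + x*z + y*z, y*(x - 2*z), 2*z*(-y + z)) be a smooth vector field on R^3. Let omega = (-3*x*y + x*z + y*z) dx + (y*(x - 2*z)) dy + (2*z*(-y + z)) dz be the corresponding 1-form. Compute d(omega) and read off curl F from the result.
d(omega) = (2*y - 2*z) dy ∧ dz + (x + y) dz ∧ dx + (3*x + y - z) dx ∧ dy; curl F = (2*y - 2*z, x + y, 3*x + y - z)

d omega = sum_{i<j} (∂f_j/∂x_i - ∂f_i/∂x_j) dx_i ∧ dx_j. Under the identification (dy ∧ dz, dz ∧ dx, dx ∧ dy) ↔ (e_x, e_y, e_z), the coefficients are exactly the components of curl F. Compute:
  ∂R/∂y - ∂Q/∂z = (-2*z) - (-2*y) = 2*y - 2*z
  ∂P/∂z - ∂R/∂x = (x + y) - (0) = x + y
  ∂Q/∂x - ∂P/∂y = (y) - (-3*x + z) = 3*x + y - z.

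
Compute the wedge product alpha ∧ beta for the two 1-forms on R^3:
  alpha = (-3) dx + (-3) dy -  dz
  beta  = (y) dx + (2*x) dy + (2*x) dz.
alpha ∧ beta = (-6*x + 3*y) dx ∧ dy + (-6*x + y) dx ∧ dz + (-4*x) dy ∧ dz

Distribute the wedge, using dx_i ∧ dx_j = -dx_j ∧ dx_i and dx_i ∧ dx_i = 0. For each pair (i, j) with i < j, the coefficient of dx_i ∧ dx_j in alpha ∧ beta is (alpha_i * beta_j - alpha_j * beta_i). Collecting: alpha ∧ beta = (-6*x + 3*y) dx ∧ dy + (-6*x + y) dx ∧ dz + (-4*x) dy ∧ dz.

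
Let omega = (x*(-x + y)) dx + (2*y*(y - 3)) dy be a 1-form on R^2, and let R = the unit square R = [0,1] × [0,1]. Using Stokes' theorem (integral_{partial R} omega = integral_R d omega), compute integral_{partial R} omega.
integral_(partial R) omega = -1/2

Stokes: integral_partial_R omega = integral_R d omega with d omega = (∂Q/∂x - ∂P/∂y) dx ∧ dy.
  ∂Q/∂x = 0
  ∂P/∂y = x
  integrand = ∂Q/∂x - ∂P/∂y = -x.
Integrating over R: integral_0^1 integral_0^1 (-x) dx dy = -1/2.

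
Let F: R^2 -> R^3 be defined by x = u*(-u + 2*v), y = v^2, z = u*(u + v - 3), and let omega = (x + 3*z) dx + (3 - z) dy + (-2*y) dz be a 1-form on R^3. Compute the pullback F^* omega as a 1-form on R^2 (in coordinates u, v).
F^* omega = (-4*u^3 - 6*u^2*v + 18*u^2 + 6*u*v^2 - 18*u*v - 2*v^3 + 6*v^2) du + (4*u^3 + 8*u^2*v - 18*u^2 - 4*u*v^2 + 6*u*v + 6*v) dv

Using F^*(f dg) = (f ∘ F) d(g ∘ F), substitute each coordinate x_i by F_i(u, v) in f_i, and replace dx_i by d F_i = (∂F_i/∂u) du + (∂F_i/∂v) dv.
  For the x component: f_1(F) = u*(2*u + 5*v - 9); d F_1 = (-2*u + 2*v) du + (2*u) dv
  For the y component: f_2(F) = -u^2 - u*v + 3*u + 3; d F_2 = (0) du + (2*v) dv
  For the z component: f_3(F) = -2*v^2; d F_3 = (2*u + v - 3) du + (u) dv
Combining and collecting du, dv coefficients:
  coeff of du: -4*u^3 - 6*u^2*v + 18*u^2 + 6*u*v^2 - 18*u*v - 2*v^3 + 6*v^2
  coeff of dv: 4*u^3 + 8*u^2*v - 18*u^2 - 4*u*v^2 + 6*u*v + 6*v
F^* omega = (-4*u^3 - 6*u^2*v + 18*u^2 + 6*u*v^2 - 18*u*v - 2*v^3 + 6*v^2) du + (4*u^3 + 8*u^2*v - 18*u^2 - 4*u*v^2 + 6*u*v + 6*v) dv.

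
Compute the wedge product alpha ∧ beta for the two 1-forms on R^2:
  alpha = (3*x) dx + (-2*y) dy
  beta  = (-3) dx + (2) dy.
alpha ∧ beta = (6*x - 6*y) dx ∧ dy

Distribute the wedge, using dx_i ∧ dx_j = -dx_j ∧ dx_i and dx_i ∧ dx_i = 0. For each pair (i, j) with i < j, the coefficient of dx_i ∧ dx_j in alpha ∧ beta is (alpha_i * beta_j - alpha_j * beta_i). Collecting: alpha ∧ beta = (6*x - 6*y) dx ∧ dy.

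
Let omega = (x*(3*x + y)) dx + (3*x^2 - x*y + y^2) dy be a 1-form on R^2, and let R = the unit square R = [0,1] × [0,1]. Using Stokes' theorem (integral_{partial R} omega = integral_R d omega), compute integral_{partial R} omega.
integral_(partial R) omega = 2

Stokes: integral_partial_R omega = integral_R d omega with d omega = (∂Q/∂x - ∂P/∂y) dx ∧ dy.
  ∂Q/∂x = 6*x - y
  ∂P/∂y = x
  integrand = ∂Q/∂x - ∂P/∂y = 5*x - y.
Integrating over R: integral_0^1 integral_0^1 (5*x - y) dx dy = 2.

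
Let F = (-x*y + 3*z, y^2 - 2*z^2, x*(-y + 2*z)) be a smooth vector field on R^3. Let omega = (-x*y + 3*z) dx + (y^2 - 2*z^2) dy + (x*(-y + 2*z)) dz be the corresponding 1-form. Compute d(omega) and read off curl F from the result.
d(omega) = (-x + 4*z) dy ∧ dz + (y - 2*z + 3) dz ∧ dx + (x) dx ∧ dy; curl F = (-x + 4*z, y - 2*z + 3, x)

d omega = sum_{i<j} (∂f_j/∂x_i - ∂f_i/∂x_j) dx_i ∧ dx_j. Under the identification (dy ∧ dz, dz ∧ dx, dx ∧ dy) ↔ (e_x, e_y, e_z), the coefficients are exactly the components of curl F. Compute:
  ∂R/∂y - ∂Q/∂z = (-x) - (-4*z) = -x + 4*z
  ∂P/∂z - ∂R/∂x = (3) - (-y + 2*z) = y - 2*z + 3
  ∂Q/∂x - ∂P/∂y = (0) - (-x) = x.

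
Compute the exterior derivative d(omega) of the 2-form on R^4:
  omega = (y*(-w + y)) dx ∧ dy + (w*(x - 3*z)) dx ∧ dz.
d(omega) = (-y) dx ∧ dy ∧ dw + (x - 3*z) dx ∧ dz ∧ dw

For a 2-form omega = sum_{i<j} g_{ij} dx_i ∧ dx_j, the exterior derivative is
  d(omega) = sum_{i<j} d(g_{ij}) ∧ dx_i ∧ dx_j = sum_{i<j, k} (∂g_{ij}/∂x_k) dx_k ∧ dx_i ∧ dx_j.
Expand each term, using dx_k ∧ dx_i ∧ dx_j = sgn(permutation) dx_{(a)} ∧ dx_{(b)} ∧ dx_{(c)} with (a < b < c) sorted:
  d(y*(-w + y)) includes (∂/∂w)(y*(-w + y)) dw = (-y) dw, which multiplied by dx ∧ dy gives (-y) dx ∧ dy ∧ dw
  d(w*(x - 3*z)) includes (∂/∂w)(w*(x - 3*z)) dw = (x - 3*z) dw, which multiplied by dx ∧ dz gives (x - 3*z) dx ∧ dz ∧ dw
Collecting like 3-forms: d(omega) = (-y) dx ∧ dy ∧ dw + (x - 3*z) dx ∧ dz ∧ dw.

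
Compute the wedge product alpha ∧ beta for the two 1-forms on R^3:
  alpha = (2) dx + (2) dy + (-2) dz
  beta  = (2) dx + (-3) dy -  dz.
alpha ∧ beta = (-10) dx ∧ dy + (2) dx ∧ dz + (-8) dy ∧ dz

Distribute the wedge, using dx_i ∧ dx_j = -dx_j ∧ dx_i and dx_i ∧ dx_i = 0. For each pair (i, j) with i < j, the coefficient of dx_i ∧ dx_j in alpha ∧ beta is (alpha_i * beta_j - alpha_j * beta_i). Collecting: alpha ∧ beta = (-10) dx ∧ dy + (2) dx ∧ dz + (-8) dy ∧ dz.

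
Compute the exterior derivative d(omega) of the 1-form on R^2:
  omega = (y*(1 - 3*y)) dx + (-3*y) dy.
d(omega) = (6*y - 1) dx ∧ dy

For a 1-form omega = sum_i f_i dx_i, the exterior derivative is
  d(omega) = sum_{i < j} (∂f_j/∂x_i - ∂f_i/∂x_j) dx_i ∧ dx_j.
  coefficient of dx ∧ dy: ∂f_2/∂x - ∂f_1/∂y = ∂(-3*y)/∂x - ∂(y*(1 - 3*y))/∂y = 6*y - 1
Assembling: d(omega) = (6*y - 1) dx ∧ dy.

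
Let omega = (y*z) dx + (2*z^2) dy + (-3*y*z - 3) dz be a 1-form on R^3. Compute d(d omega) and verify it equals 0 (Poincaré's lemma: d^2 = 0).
d(d omega) = 0

Step 1: d omega = sum_{i<j} (∂f_j/∂x_i - ∂f_i/∂x_j) dx_i ∧ dx_j:
  coeff of dx ∧ dy: -z
  coeff of dx ∧ dz: -y
  coeff of dy ∧ dz: -7*z
Step 2: Apply d again to each 2-form coefficient. The only possible 3-form in R^3 is dx ∧ dy ∧ dz, with coefficient
  ∂(coeff of dy∧dz)/∂x - ∂(coeff of dx∧dz)/∂y + ∂(coeff of dx∧dy)/∂z
  = ∂/∂x (-7*z) - ∂/∂y (-y) + ∂/∂z (-z).
Each of these terms simplifies to sums of mixed partials that cancel in pairs. The result is 0 (by equality of mixed partials for smooth functions — Schwarz / Clairaut).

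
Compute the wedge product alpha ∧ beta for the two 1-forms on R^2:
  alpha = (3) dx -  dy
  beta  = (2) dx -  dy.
alpha ∧ beta = (-1) dx ∧ dy

Distribute the wedge, using dx_i ∧ dx_j = -dx_j ∧ dx_i and dx_i ∧ dx_i = 0. For each pair (i, j) with i < j, the coefficient of dx_i ∧ dx_j in alpha ∧ beta is (alpha_i * beta_j - alpha_j * beta_i). Collecting: alpha ∧ beta = (-1) dx ∧ dy.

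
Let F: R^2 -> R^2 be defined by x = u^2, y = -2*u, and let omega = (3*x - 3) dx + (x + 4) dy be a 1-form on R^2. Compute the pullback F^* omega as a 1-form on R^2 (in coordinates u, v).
F^* omega = (6*u^3 - 2*u^2 - 6*u - 8) du

Using F^*(f dg) = (f ∘ F) d(g ∘ F), substitute each coordinate x_i by F_i(u, v) in f_i, and replace dx_i by d F_i = (∂F_i/∂u) du + (∂F_i/∂v) dv.
  For the x component: f_1(F) = 3*u^2 - 3; d F_1 = (2*u) du + (0) dv
  For the y component: f_2(F) = u^2 + 4; d F_2 = (-2) du + (0) dv
Combining and collecting du, dv coefficients:
  coeff of du: 6*u^3 - 2*u^2 - 6*u - 8
  coeff of dv: 0
F^* omega = (6*u^3 - 2*u^2 - 6*u - 8) du.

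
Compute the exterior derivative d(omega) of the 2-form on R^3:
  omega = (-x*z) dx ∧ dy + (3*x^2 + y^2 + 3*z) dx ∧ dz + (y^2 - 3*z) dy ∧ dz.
d(omega) = (-x - 2*y) dx ∧ dy ∧ dz

For a 2-form omega = sum_{i<j} g_{ij} dx_i ∧ dx_j, the exterior derivative is
  d(omega) = sum_{i<j} d(g_{ij}) ∧ dx_i ∧ dx_j = sum_{i<j, k} (∂g_{ij}/∂x_k) dx_k ∧ dx_i ∧ dx_j.
Expand each term, using dx_k ∧ dx_i ∧ dx_j = sgn(permutation) dx_{(a)} ∧ dx_{(b)} ∧ dx_{(c)} with (a < b < c) sorted:
  d(-x*z) includes (∂/∂z)(-x*z) dz = (-x) dz, which multiplied by dx ∧ dy gives (-x) dx ∧ dy ∧ dz
  d(3*x^2 + y^2 + 3*z) includes (∂/∂y)(3*x^2 + y^2 + 3*z) dy = (2*y) dy, which multiplied by dx ∧ dz gives (-2*y) dx ∧ dy ∧ dz
Collecting like 3-forms: d(omega) = (-x - 2*y) dx ∧ dy ∧ dz.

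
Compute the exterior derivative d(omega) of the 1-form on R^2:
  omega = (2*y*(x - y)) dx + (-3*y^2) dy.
d(omega) = (-2*x + 4*y) dx ∧ dy

For a 1-form omega = sum_i f_i dx_i, the exterior derivative is
  d(omega) = sum_{i < j} (∂f_j/∂x_i - ∂f_i/∂x_j) dx_i ∧ dx_j.
  coefficient of dx ∧ dy: ∂f_2/∂x - ∂f_1/∂y = ∂(-3*y^2)/∂x - ∂(2*y*(x - y))/∂y = -2*x + 4*y
Assembling: d(omega) = (-2*x + 4*y) dx ∧ dy.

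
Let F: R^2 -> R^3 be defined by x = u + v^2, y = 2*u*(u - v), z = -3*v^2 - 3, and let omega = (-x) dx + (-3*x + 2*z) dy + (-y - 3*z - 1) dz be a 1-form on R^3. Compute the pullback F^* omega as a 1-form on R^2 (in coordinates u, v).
F^* omega = (-12*u^2 - 36*u*v^2 + 6*u*v - 25*u + 18*v^3 - v^2 + 12*v) du + (12*u^2*v + 6*u^2 + 6*u*v^2 - 2*u*v + 12*u - 56*v^3 - 48*v) dv

Using F^*(f dg) = (f ∘ F) d(g ∘ F), substitute each coordinate x_i by F_i(u, v) in f_i, and replace dx_i by d F_i = (∂F_i/∂u) du + (∂F_i/∂v) dv.
  For the x component: f_1(F) = -u - v^2; d F_1 = (1) du + (2*v) dv
  For the y component: f_2(F) = -3*u - 9*v^2 - 6; d F_2 = (4*u - 2*v) du + (-2*u) dv
  For the z component: f_3(F) = -2*u^2 + 2*u*v + 9*v^2 + 8; d F_3 = (0) du + (-6*v) dv
Combining and collecting du, dv coefficients:
  coeff of du: -12*u^2 - 36*u*v^2 + 6*u*v - 25*u + 18*v^3 - v^2 + 12*v
  coeff of dv: 12*u^2*v + 6*u^2 + 6*u*v^2 - 2*u*v + 12*u - 56*v^3 - 48*v
F^* omega = (-12*u^2 - 36*u*v^2 + 6*u*v - 25*u + 18*v^3 - v^2 + 12*v) du + (12*u^2*v + 6*u^2 + 6*u*v^2 - 2*u*v + 12*u - 56*v^3 - 48*v) dv.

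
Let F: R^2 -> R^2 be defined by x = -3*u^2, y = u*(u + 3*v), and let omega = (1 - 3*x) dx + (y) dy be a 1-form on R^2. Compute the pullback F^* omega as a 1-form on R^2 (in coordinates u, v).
F^* omega = (u*(-52*u^2 + 9*u*v + 9*v^2 - 6)) du + (3*u^2*(u + 3*v)) dv

Using F^*(f dg) = (f ∘ F) d(g ∘ F), substitute each coordinate x_i by F_i(u, v) in f_i, and replace dx_i by d F_i = (∂F_i/∂u) du + (∂F_i/∂v) dv.
  For the x component: f_1(F) = 9*u^2 + 1; d F_1 = (-6*u) du + (0) dv
  For the y component: f_2(F) = u*(u + 3*v); d F_2 = (2*u + 3*v) du + (3*u) dv
Combining and collecting du, dv coefficients:
  coeff of du: u*(-52*u^2 + 9*u*v + 9*v^2 - 6)
  coeff of dv: 3*u^2*(u + 3*v)
F^* omega = (u*(-52*u^2 + 9*u*v + 9*v^2 - 6)) du + (3*u^2*(u + 3*v)) dv.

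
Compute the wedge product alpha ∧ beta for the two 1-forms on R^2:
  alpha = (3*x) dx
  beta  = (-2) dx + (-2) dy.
alpha ∧ beta = (-6*x) dx ∧ dy

Distribute the wedge, using dx_i ∧ dx_j = -dx_j ∧ dx_i and dx_i ∧ dx_i = 0. For each pair (i, j) with i < j, the coefficient of dx_i ∧ dx_j in alpha ∧ beta is (alpha_i * beta_j - alpha_j * beta_i). Collecting: alpha ∧ beta = (-6*x) dx ∧ dy.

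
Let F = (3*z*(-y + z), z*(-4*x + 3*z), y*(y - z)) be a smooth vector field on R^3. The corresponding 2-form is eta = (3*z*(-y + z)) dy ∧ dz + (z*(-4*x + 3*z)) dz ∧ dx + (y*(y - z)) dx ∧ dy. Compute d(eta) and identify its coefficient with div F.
d(eta) = (-y) dx ∧ dy ∧ dz; div F = -y

For a 2-form in R^3 of the form above, applying d gives a 3-form with coefficient ∂P/∂x + ∂Q/∂y + ∂R/∂z:
  ∂P/∂x = 0
  ∂Q/∂y = 0
  ∂R/∂z = -y
Sum = -y, which is exactly div F.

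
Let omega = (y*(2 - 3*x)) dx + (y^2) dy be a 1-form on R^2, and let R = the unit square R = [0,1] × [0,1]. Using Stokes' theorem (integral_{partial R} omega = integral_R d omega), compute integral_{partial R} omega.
integral_(partial R) omega = -1/2

Stokes: integral_partial_R omega = integral_R d omega with d omega = (∂Q/∂x - ∂P/∂y) dx ∧ dy.
  ∂Q/∂x = 0
  ∂P/∂y = 2 - 3*x
  integrand = ∂Q/∂x - ∂P/∂y = 3*x - 2.
Integrating over R: integral_0^1 integral_0^1 (3*x - 2) dx dy = -1/2.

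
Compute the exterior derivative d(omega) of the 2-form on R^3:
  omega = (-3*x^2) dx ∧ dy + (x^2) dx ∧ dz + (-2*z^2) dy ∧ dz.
d(omega) = 0

For a 2-form omega = sum_{i<j} g_{ij} dx_i ∧ dx_j, the exterior derivative is
  d(omega) = sum_{i<j} d(g_{ij}) ∧ dx_i ∧ dx_j = sum_{i<j, k} (∂g_{ij}/∂x_k) dx_k ∧ dx_i ∧ dx_j.
Expand each term, using dx_k ∧ dx_i ∧ dx_j = sgn(permutation) dx_{(a)} ∧ dx_{(b)} ∧ dx_{(c)} with (a < b < c) sorted:

Collecting like 3-forms: d(omega) = 0.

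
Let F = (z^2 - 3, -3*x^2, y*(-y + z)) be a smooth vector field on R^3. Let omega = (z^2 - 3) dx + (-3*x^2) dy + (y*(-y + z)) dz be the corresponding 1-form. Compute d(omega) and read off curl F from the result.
d(omega) = (-2*y + z) dy ∧ dz + (2*z) dz ∧ dx + (-6*x) dx ∧ dy; curl F = (-2*y + z, 2*z, -6*x)

d omega = sum_{i<j} (∂f_j/∂x_i - ∂f_i/∂x_j) dx_i ∧ dx_j. Under the identification (dy ∧ dz, dz ∧ dx, dx ∧ dy) ↔ (e_x, e_y, e_z), the coefficients are exactly the components of curl F. Compute:
  ∂R/∂y - ∂Q/∂z = (-2*y + z) - (0) = -2*y + z
  ∂P/∂z - ∂R/∂x = (2*z) - (0) = 2*z
  ∂Q/∂x - ∂P/∂y = (-6*x) - (0) = -6*x.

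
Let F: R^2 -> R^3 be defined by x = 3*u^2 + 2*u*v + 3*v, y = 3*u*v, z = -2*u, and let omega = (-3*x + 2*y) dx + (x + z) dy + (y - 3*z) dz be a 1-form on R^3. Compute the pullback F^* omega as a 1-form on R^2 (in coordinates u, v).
F^* omega = (-54*u^3 - 9*u^2*v + 6*u*v^2 - 66*u*v - 12*u - 9*v^2) du + (-9*u^3 + 6*u^2*v - 33*u^2 - 9*u*v - 27*v) dv

Using F^*(f dg) = (f ∘ F) d(g ∘ F), substitute each coordinate x_i by F_i(u, v) in f_i, and replace dx_i by d F_i = (∂F_i/∂u) du + (∂F_i/∂v) dv.
  For the x component: f_1(F) = -9*u^2 - 9*v; d F_1 = (6*u + 2*v) du + (2*u + 3) dv
  For the y component: f_2(F) = 3*u^2 + 2*u*v - 2*u + 3*v; d F_2 = (3*v) du + (3*u) dv
  For the z component: f_3(F) = 3*u*(v + 2); d F_3 = (-2) du + (0) dv
Combining and collecting du, dv coefficients:
  coeff of du: -54*u^3 - 9*u^2*v + 6*u*v^2 - 66*u*v - 12*u - 9*v^2
  coeff of dv: -9*u^3 + 6*u^2*v - 33*u^2 - 9*u*v - 27*v
F^* omega = (-54*u^3 - 9*u^2*v + 6*u*v^2 - 66*u*v - 12*u - 9*v^2) du + (-9*u^3 + 6*u^2*v - 33*u^2 - 9*u*v - 27*v) dv.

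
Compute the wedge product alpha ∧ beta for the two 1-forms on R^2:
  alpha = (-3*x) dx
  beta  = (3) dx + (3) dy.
alpha ∧ beta = (-9*x) dx ∧ dy

Distribute the wedge, using dx_i ∧ dx_j = -dx_j ∧ dx_i and dx_i ∧ dx_i = 0. For each pair (i, j) with i < j, the coefficient of dx_i ∧ dx_j in alpha ∧ beta is (alpha_i * beta_j - alpha_j * beta_i). Collecting: alpha ∧ beta = (-9*x) dx ∧ dy.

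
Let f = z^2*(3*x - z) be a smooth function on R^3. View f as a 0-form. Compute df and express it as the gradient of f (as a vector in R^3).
df = (3*z^2) dx + (0) dy + (3*z*(2*x - z)) dz; grad f = (3*z^2, 0, 3*z*(2*x - z))

For a 0-form f, d f = (∂f/∂x) dx + (∂f/∂y) dy + (∂f/∂z) dz. The components of the vector representation are exactly the entries of grad f in Cartesian coordinates:
  ∂f/∂x = 3*z^2
  ∂f/∂y = 0
  ∂f/∂z = 3*z*(2*x - z).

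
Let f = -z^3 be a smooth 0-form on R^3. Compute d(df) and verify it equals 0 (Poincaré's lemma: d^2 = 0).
d(df) = 0

Step 1: df = sum_i (∂f/∂x_i) dx_i = (0) dx + (0) dy + (-3*z^2) dz.
Step 2: Apply d again. Using the 1-form formula, the coefficient of dx ∧ dy in d(df) is ∂^2 f/∂x ∂y - ∂^2 f/∂y ∂x = (0) - (0) = 0 (equality of mixed partials for smooth f).
Similarly for dx ∧ dz and dy ∧ dz — all coefficients vanish. So d(df) = 0.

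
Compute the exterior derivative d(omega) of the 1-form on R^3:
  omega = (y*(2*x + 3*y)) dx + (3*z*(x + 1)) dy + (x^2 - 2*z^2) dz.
d(omega) = (-2*x - 6*y + 3*z) dx ∧ dy + (2*x) dx ∧ dz + (-3*x - 3) dy ∧ dz

For a 1-form omega = sum_i f_i dx_i, the exterior derivative is
  d(omega) = sum_{i < j} (∂f_j/∂x_i - ∂f_i/∂x_j) dx_i ∧ dx_j.
  coefficient of dx ∧ dy: ∂f_2/∂x - ∂f_1/∂y = ∂(3*z*(x + 1))/∂x - ∂(y*(2*x + 3*y))/∂y = -2*x - 6*y + 3*z
  coefficient of dx ∧ dz: ∂f_3/∂x - ∂f_1/∂z = ∂(x^2 - 2*z^2)/∂x - ∂(y*(2*x + 3*y))/∂z = 2*x
  coefficient of dy ∧ dz: ∂f_3/∂y - ∂f_2/∂z = ∂(x^2 - 2*z^2)/∂y - ∂(3*z*(x + 1))/∂z = -3*x - 3
Assembling: d(omega) = (-2*x - 6*y + 3*z) dx ∧ dy + (2*x) dx ∧ dz + (-3*x - 3) dy ∧ dz.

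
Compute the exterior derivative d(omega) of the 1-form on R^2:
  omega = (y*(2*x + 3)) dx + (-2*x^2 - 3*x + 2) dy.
d(omega) = (-6*x - 6) dx ∧ dy

For a 1-form omega = sum_i f_i dx_i, the exterior derivative is
  d(omega) = sum_{i < j} (∂f_j/∂x_i - ∂f_i/∂x_j) dx_i ∧ dx_j.
  coefficient of dx ∧ dy: ∂f_2/∂x - ∂f_1/∂y = ∂(-2*x^2 - 3*x + 2)/∂x - ∂(y*(2*x + 3))/∂y = -6*x - 6
Assembling: d(omega) = (-6*x - 6) dx ∧ dy.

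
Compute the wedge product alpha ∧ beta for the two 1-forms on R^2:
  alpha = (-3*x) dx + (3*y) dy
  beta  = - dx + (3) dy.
alpha ∧ beta = (-9*x + 3*y) dx ∧ dy

Distribute the wedge, using dx_i ∧ dx_j = -dx_j ∧ dx_i and dx_i ∧ dx_i = 0. For each pair (i, j) with i < j, the coefficient of dx_i ∧ dx_j in alpha ∧ beta is (alpha_i * beta_j - alpha_j * beta_i). Collecting: alpha ∧ beta = (-9*x + 3*y) dx ∧ dy.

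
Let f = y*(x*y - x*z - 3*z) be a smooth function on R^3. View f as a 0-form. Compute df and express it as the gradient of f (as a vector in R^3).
df = (y*(y - z)) dx + (2*x*y - x*z - 3*z) dy + (y*(-x - 3)) dz; grad f = (y*(y - z), 2*x*y - x*z - 3*z, y*(-x - 3))

For a 0-form f, d f = (∂f/∂x) dx + (∂f/∂y) dy + (∂f/∂z) dz. The components of the vector representation are exactly the entries of grad f in Cartesian coordinates:
  ∂f/∂x = y*(y - z)
  ∂f/∂y = 2*x*y - x*z - 3*z
  ∂f/∂z = y*(-x - 3).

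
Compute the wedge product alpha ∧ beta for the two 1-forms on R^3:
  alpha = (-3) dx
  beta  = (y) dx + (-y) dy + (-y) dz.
alpha ∧ beta = (3*y) dx ∧ dy + (3*y) dx ∧ dz

Distribute the wedge, using dx_i ∧ dx_j = -dx_j ∧ dx_i and dx_i ∧ dx_i = 0. For each pair (i, j) with i < j, the coefficient of dx_i ∧ dx_j in alpha ∧ beta is (alpha_i * beta_j - alpha_j * beta_i). Collecting: alpha ∧ beta = (3*y) dx ∧ dy + (3*y) dx ∧ dz.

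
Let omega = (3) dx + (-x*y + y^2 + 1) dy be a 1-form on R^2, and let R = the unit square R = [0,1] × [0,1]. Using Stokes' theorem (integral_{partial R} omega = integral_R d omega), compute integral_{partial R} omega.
integral_(partial R) omega = -1/2

Stokes: integral_partial_R omega = integral_R d omega with d omega = (∂Q/∂x - ∂P/∂y) dx ∧ dy.
  ∂Q/∂x = -y
  ∂P/∂y = 0
  integrand = ∂Q/∂x - ∂P/∂y = -y.
Integrating over R: integral_0^1 integral_0^1 (-y) dx dy = -1/2.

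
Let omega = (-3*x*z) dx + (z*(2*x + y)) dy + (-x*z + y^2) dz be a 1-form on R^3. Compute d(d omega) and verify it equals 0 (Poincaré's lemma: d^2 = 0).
d(d omega) = 0

Step 1: d omega = sum_{i<j} (∂f_j/∂x_i - ∂f_i/∂x_j) dx_i ∧ dx_j:
  coeff of dx ∧ dy: 2*z
  coeff of dx ∧ dz: 3*x - z
  coeff of dy ∧ dz: -2*x + y
Step 2: Apply d again to each 2-form coefficient. The only possible 3-form in R^3 is dx ∧ dy ∧ dz, with coefficient
  ∂(coeff of dy∧dz)/∂x - ∂(coeff of dx∧dz)/∂y + ∂(coeff of dx∧dy)/∂z
  = ∂/∂x (-2*x + y) - ∂/∂y (3*x - z) + ∂/∂z (2*z).
Each of these terms simplifies to sums of mixed partials that cancel in pairs. The result is 0 (by equality of mixed partials for smooth functions — Schwarz / Clairaut).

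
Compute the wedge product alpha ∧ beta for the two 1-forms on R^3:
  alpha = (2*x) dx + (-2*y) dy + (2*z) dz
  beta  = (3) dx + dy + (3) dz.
alpha ∧ beta = (2*x + 6*y) dx ∧ dy + (6*x - 6*z) dx ∧ dz + (-6*y - 2*z) dy ∧ dz

Distribute the wedge, using dx_i ∧ dx_j = -dx_j ∧ dx_i and dx_i ∧ dx_i = 0. For each pair (i, j) with i < j, the coefficient of dx_i ∧ dx_j in alpha ∧ beta is (alpha_i * beta_j - alpha_j * beta_i). Collecting: alpha ∧ beta = (2*x + 6*y) dx ∧ dy + (6*x - 6*z) dx ∧ dz + (-6*y - 2*z) dy ∧ dz.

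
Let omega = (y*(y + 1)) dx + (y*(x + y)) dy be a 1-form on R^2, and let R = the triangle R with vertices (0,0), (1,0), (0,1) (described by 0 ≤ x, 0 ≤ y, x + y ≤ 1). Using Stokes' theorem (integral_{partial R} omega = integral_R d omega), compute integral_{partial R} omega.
integral_(partial R) omega = -2/3

Stokes: integral_partial_R omega = integral_R d omega with d omega = (∂Q/∂x - ∂P/∂y) dx ∧ dy.
  ∂Q/∂x = y
  ∂P/∂y = 2*y + 1
  integrand = ∂Q/∂x - ∂P/∂y = -y - 1.
Integrating over R: integral_0^1 integral_0^{1-x} (-y - 1) dy dx = -2/3.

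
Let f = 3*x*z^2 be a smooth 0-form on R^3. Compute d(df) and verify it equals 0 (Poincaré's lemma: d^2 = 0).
d(df) = 0

Step 1: df = sum_i (∂f/∂x_i) dx_i = (3*z^2) dx + (0) dy + (6*x*z) dz.
Step 2: Apply d again. Using the 1-form formula, the coefficient of dx ∧ dy in d(df) is ∂^2 f/∂x ∂y - ∂^2 f/∂y ∂x = (0) - (0) = 0 (equality of mixed partials for smooth f).
Similarly for dx ∧ dz and dy ∧ dz — all coefficients vanish. So d(df) = 0.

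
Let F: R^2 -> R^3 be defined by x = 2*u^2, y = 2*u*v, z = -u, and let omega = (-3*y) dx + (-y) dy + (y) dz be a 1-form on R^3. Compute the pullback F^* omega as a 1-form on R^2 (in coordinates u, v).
F^* omega = (2*u*v*(-12*u - 2*v - 1)) du + (-4*u^2*v) dv

Using F^*(f dg) = (f ∘ F) d(g ∘ F), substitute each coordinate x_i by F_i(u, v) in f_i, and replace dx_i by d F_i = (∂F_i/∂u) du + (∂F_i/∂v) dv.
  For the x component: f_1(F) = -6*u*v; d F_1 = (4*u) du + (0) dv
  For the y component: f_2(F) = -2*u*v; d F_2 = (2*v) du + (2*u) dv
  For the z component: f_3(F) = 2*u*v; d F_3 = (-1) du + (0) dv
Combining and collecting du, dv coefficients:
  coeff of du: 2*u*v*(-12*u - 2*v - 1)
  coeff of dv: -4*u^2*v
F^* omega = (2*u*v*(-12*u - 2*v - 1)) du + (-4*u^2*v) dv.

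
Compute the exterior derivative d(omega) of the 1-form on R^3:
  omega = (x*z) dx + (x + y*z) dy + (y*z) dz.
d(omega) = (1) dx ∧ dy + (-x) dx ∧ dz + (-y + z) dy ∧ dz

For a 1-form omega = sum_i f_i dx_i, the exterior derivative is
  d(omega) = sum_{i < j} (∂f_j/∂x_i - ∂f_i/∂x_j) dx_i ∧ dx_j.
  coefficient of dx ∧ dy: ∂f_2/∂x - ∂f_1/∂y = ∂(x + y*z)/∂x - ∂(x*z)/∂y = 1
  coefficient of dx ∧ dz: ∂f_3/∂x - ∂f_1/∂z = ∂(y*z)/∂x - ∂(x*z)/∂z = -x
  coefficient of dy ∧ dz: ∂f_3/∂y - ∂f_2/∂z = ∂(y*z)/∂y - ∂(x + y*z)/∂z = -y + z
Assembling: d(omega) = (1) dx ∧ dy + (-x) dx ∧ dz + (-y + z) dy ∧ dz.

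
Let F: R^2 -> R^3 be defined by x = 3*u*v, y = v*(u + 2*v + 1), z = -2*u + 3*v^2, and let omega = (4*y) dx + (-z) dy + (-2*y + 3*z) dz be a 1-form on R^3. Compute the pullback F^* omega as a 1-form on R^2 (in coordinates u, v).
F^* omega = (12*u*v^2 + 6*u*v + 12*u + 21*v^3 + 2*v^2 + 4*v) du + (12*u^2*v + 2*u^2 + 9*u*v^2 - 16*u*v + 2*u + 18*v^3 - 15*v^2) dv

Using F^*(f dg) = (f ∘ F) d(g ∘ F), substitute each coordinate x_i by F_i(u, v) in f_i, and replace dx_i by d F_i = (∂F_i/∂u) du + (∂F_i/∂v) dv.
  For the x component: f_1(F) = 4*v*(u + 2*v + 1); d F_1 = (3*v) du + (3*u) dv
  For the y component: f_2(F) = 2*u - 3*v^2; d F_2 = (v) du + (u + 4*v + 1) dv
  For the z component: f_3(F) = -2*u*v - 6*u + 5*v^2 - 2*v; d F_3 = (-2) du + (6*v) dv
Combining and collecting du, dv coefficients:
  coeff of du: 12*u*v^2 + 6*u*v + 12*u + 21*v^3 + 2*v^2 + 4*v
  coeff of dv: 12*u^2*v + 2*u^2 + 9*u*v^2 - 16*u*v + 2*u + 18*v^3 - 15*v^2
F^* omega = (12*u*v^2 + 6*u*v + 12*u + 21*v^3 + 2*v^2 + 4*v) du + (12*u^2*v + 2*u^2 + 9*u*v^2 - 16*u*v + 2*u + 18*v^3 - 15*v^2) dv.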